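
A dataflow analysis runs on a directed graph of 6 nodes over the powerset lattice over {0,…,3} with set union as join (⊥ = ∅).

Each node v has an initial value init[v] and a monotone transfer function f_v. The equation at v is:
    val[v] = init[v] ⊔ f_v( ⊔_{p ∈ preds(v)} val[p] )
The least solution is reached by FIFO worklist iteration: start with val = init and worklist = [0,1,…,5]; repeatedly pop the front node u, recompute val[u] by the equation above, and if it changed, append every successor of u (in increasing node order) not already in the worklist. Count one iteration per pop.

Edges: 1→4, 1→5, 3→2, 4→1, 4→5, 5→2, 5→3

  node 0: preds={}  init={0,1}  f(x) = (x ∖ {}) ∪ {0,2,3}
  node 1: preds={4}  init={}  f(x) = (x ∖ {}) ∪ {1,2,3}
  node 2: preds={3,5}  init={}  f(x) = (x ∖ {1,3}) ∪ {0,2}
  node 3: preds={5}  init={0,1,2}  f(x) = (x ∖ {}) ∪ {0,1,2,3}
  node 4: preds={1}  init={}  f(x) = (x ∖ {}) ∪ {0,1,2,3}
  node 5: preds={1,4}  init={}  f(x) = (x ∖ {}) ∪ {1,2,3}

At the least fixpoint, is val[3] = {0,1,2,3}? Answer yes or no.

Trace (11 dequeues):
  [1] u=0 | in {} | out {0,1,2,3} | prev {0,1} | push {}
  [2] u=1 | in {} | out {1,2,3} | prev {} | push {}
  [3] u=2 | in {0,1,2} | out {0,2} | prev {} | push {}
  [4] u=3 | in {} | out {0,1,2,3} | prev {0,1,2} | push {2}
  [5] u=4 | in {1,2,3} | out {0,1,2,3} | prev {} | push {1}
  [6] u=5 | in {0,1,2,3} | out {0,1,2,3} | prev {} | push {3}
  [7] u=2 | in {0,1,2,3} | out {0,2} | ==
  [8] u=1 | in {0,1,2,3} | out {0,1,2,3} | prev {1,2,3} | push {4,5}
  [9] u=3 | in {0,1,2,3} | out {0,1,2,3} | ==
  [10] u=4 | in {0,1,2,3} | out {0,1,2,3} | ==
  [11] u=5 | in {0,1,2,3} | out {0,1,2,3} | ==

Converged values:
  [0] {0,1,2,3}
  [1] {0,1,2,3}
  [2] {0,2}
  [3] {0,1,2,3}
  [4] {0,1,2,3}
  [5] {0,1,2,3}

yes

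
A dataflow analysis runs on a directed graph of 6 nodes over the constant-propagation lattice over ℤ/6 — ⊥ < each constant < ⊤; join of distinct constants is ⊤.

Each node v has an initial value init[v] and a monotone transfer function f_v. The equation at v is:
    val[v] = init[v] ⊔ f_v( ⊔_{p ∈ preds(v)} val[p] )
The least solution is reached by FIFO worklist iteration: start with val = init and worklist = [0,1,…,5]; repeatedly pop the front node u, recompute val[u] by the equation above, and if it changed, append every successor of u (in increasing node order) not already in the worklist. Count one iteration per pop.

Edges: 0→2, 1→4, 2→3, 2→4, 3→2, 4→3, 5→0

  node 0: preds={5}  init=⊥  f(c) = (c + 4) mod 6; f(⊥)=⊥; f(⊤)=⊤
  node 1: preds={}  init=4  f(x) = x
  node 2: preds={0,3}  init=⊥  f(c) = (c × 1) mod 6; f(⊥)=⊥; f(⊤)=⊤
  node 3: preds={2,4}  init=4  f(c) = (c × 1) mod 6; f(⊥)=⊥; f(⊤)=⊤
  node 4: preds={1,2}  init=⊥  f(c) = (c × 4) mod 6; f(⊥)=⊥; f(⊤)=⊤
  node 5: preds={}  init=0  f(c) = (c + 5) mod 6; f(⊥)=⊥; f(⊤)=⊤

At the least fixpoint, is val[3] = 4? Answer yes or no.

yes

Worklist (7 pops):
  #1 pop 0: in=0 → 4 (was ⊥); enqueue []
  #2 pop 1: in=⊥ → 4 (no change)
  #3 pop 2: in=4 → 4 (was ⊥); enqueue []
  #4 pop 3: in=4 → 4 (no change)
  #5 pop 4: in=4 → 4 (was ⊥); enqueue [3]
  #6 pop 5: in=⊥ → 0 (no change)
  #7 pop 3: in=4 → 4 (no change)

Fixpoint:
  val[0] = 4
  val[1] = 4
  val[2] = 4
  val[3] = 4
  val[4] = 4
  val[5] = 0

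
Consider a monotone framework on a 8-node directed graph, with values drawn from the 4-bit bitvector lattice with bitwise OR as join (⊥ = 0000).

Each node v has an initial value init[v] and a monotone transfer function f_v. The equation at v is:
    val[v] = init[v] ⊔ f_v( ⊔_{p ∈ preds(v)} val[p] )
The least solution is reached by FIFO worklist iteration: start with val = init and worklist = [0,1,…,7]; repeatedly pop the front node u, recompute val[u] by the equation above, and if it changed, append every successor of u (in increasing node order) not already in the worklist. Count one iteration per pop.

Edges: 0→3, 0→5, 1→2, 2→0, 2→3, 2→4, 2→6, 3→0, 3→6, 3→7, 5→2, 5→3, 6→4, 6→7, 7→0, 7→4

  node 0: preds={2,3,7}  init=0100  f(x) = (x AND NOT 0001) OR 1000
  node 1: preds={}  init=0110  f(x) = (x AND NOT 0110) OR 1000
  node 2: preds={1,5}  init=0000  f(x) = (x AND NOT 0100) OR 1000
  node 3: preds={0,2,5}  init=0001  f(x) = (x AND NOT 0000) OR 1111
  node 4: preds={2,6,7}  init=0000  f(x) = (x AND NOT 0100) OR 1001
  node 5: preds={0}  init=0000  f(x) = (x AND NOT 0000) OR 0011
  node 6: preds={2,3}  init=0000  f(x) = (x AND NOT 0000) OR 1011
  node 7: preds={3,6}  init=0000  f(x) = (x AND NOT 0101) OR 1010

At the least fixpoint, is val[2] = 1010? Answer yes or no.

no

Iteration log — 15 steps:
  step 1. node 0  ⊔preds=0001  new=1100  old=0100  +wl: 
  step 2. node 1  ⊔preds=0000  new=1110  old=0110  +wl: 
  step 3. node 2  ⊔preds=1110  new=1010  old=0000  +wl: 0
  step 4. node 3  ⊔preds=1110  new=1111  old=0001  +wl: 
  step 5. node 4  ⊔preds=1010  new=1011  old=0000  +wl: 
  step 6. node 5  ⊔preds=1100  new=1111  old=0000  +wl: 2,3
  step 7. node 6  ⊔preds=1111  new=1111  old=0000  +wl: 4
  step 8. node 7  ⊔preds=1111  new=1010  old=0000  +wl: 
  step 9. node 0  ⊔preds=1111  new=1110  old=1100  +wl: 5
  step 10. node 2  ⊔preds=1111  new=1011  old=1010  +wl: 0,6
  step 11. node 3  ⊔preds=1111  new=1111  stable
  step 12. node 4  ⊔preds=1111  new=1011  stable
  step 13. node 5  ⊔preds=1110  new=1111  stable
  step 14. node 0  ⊔preds=1111  new=1110  stable
  step 15. node 6  ⊔preds=1111  new=1111  stable

Least fixpoint reached:
  node 0: 1110
  node 1: 1110
  node 2: 1011
  node 3: 1111
  node 4: 1011
  node 5: 1111
  node 6: 1111
  node 7: 1010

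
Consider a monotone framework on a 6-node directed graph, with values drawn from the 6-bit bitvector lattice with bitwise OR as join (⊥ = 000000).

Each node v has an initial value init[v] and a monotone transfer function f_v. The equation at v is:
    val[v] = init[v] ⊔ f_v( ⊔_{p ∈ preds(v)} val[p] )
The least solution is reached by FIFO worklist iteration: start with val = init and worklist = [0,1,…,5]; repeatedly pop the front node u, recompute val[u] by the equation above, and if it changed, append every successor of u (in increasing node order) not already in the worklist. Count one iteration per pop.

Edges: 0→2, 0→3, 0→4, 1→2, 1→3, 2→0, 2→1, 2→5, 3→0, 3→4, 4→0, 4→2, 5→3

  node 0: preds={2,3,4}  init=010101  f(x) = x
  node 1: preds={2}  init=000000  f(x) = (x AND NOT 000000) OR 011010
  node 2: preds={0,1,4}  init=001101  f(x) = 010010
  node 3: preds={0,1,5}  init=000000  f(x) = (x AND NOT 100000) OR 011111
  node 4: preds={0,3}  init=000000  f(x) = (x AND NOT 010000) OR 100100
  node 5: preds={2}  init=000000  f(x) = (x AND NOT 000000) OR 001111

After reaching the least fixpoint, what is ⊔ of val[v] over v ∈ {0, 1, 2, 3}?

111111

Worklist (11 pops):
  #1 pop 0: in=001101 → 011101 (was 010101); enqueue []
  #2 pop 1: in=001101 → 011111 (was 000000); enqueue []
  #3 pop 2: in=011111 → 011111 (was 001101); enqueue [0,1]
  #4 pop 3: in=011111 → 011111 (was 000000); enqueue []
  #5 pop 4: in=011111 → 101111 (was 000000); enqueue [2]
  #6 pop 5: in=011111 → 011111 (was 000000); enqueue [3]
  #7 pop 0: in=111111 → 111111 (was 011101); enqueue [4]
  #8 pop 1: in=011111 → 011111 (no change)
  #9 pop 2: in=111111 → 011111 (no change)
  #10 pop 3: in=111111 → 011111 (no change)
  #11 pop 4: in=111111 → 101111 (no change)

Fixpoint:
  val[0] = 111111
  val[1] = 011111
  val[2] = 011111
  val[3] = 011111
  val[4] = 101111
  val[5] = 011111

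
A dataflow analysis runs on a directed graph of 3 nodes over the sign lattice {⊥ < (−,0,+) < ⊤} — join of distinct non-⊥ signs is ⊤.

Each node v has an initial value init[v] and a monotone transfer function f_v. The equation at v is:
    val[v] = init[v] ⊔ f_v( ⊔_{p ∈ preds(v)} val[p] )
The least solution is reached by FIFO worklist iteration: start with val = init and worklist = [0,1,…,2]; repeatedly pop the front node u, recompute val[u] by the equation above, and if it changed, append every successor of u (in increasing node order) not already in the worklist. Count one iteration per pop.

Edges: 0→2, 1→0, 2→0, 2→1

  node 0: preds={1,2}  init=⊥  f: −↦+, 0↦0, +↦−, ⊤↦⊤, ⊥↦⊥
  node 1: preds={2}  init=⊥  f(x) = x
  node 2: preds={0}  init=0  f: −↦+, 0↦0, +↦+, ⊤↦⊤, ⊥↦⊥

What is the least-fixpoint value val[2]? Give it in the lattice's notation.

Worklist (4 pops):
  #1 pop 0: in=0 → 0 (was ⊥); enqueue []
  #2 pop 1: in=0 → 0 (was ⊥); enqueue [0]
  #3 pop 2: in=0 → 0 (no change)
  #4 pop 0: in=0 → 0 (no change)

Fixpoint:
  val[0] = 0
  val[1] = 0
  val[2] = 0

0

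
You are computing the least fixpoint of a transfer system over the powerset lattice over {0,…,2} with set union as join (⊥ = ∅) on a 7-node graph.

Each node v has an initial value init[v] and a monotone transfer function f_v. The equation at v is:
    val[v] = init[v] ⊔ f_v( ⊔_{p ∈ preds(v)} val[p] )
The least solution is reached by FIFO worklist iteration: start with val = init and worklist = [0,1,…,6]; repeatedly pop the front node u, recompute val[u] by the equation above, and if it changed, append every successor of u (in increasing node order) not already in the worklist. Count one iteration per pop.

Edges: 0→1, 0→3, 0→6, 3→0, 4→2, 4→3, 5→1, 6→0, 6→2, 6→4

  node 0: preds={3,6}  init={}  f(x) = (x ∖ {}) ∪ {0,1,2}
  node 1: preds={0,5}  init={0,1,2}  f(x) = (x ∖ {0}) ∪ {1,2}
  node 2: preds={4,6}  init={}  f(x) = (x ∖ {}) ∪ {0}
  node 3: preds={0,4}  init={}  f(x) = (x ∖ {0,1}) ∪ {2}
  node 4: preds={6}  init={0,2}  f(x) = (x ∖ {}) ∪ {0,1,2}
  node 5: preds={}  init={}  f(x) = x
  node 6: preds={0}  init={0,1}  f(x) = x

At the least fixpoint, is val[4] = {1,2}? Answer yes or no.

no

Trace (11 dequeues):
  [1] u=0 | in {0,1} | out {0,1,2} | prev {} | push {}
  [2] u=1 | in {0,1,2} | out {0,1,2} | ==
  [3] u=2 | in {0,1,2} | out {0,1,2} | prev {} | push {}
  [4] u=3 | in {0,1,2} | out {2} | prev {} | push {0}
  [5] u=4 | in {0,1} | out {0,1,2} | prev {0,2} | push {2,3}
  [6] u=5 | in {} | out {} | ==
  [7] u=6 | in {0,1,2} | out {0,1,2} | prev {0,1} | push {4}
  [8] u=0 | in {0,1,2} | out {0,1,2} | ==
  [9] u=2 | in {0,1,2} | out {0,1,2} | ==
  [10] u=3 | in {0,1,2} | out {2} | ==
  [11] u=4 | in {0,1,2} | out {0,1,2} | ==

Converged values:
  [0] {0,1,2}
  [1] {0,1,2}
  [2] {0,1,2}
  [3] {2}
  [4] {0,1,2}
  [5] {}
  [6] {0,1,2}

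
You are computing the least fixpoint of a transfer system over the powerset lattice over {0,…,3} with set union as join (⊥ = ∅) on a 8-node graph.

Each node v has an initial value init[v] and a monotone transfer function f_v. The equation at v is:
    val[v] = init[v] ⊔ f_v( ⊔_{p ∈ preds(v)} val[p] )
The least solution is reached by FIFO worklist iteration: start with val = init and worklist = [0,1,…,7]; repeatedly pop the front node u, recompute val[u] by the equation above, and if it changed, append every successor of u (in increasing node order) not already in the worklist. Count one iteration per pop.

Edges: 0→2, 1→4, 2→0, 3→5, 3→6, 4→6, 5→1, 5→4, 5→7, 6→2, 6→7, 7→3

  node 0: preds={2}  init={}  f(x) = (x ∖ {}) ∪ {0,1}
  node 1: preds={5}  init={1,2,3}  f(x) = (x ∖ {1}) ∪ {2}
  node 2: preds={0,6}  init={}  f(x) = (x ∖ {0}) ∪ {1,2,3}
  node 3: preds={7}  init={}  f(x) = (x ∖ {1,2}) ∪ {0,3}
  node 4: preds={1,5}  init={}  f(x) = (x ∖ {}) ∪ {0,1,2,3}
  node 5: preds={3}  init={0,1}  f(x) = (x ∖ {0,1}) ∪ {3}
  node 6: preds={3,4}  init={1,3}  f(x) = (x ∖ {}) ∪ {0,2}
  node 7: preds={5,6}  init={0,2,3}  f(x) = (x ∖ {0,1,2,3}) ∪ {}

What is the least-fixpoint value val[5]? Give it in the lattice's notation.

Trace (12 dequeues):
  [1] u=0 | in {} | out {0,1} | prev {} | push {}
  [2] u=1 | in {0,1} | out {0,1,2,3} | prev {1,2,3} | push {}
  [3] u=2 | in {0,1,3} | out {1,2,3} | prev {} | push {0}
  [4] u=3 | in {0,2,3} | out {0,3} | prev {} | push {}
  [5] u=4 | in {0,1,2,3} | out {0,1,2,3} | prev {} | push {}
  [6] u=5 | in {0,3} | out {0,1,3} | prev {0,1} | push {1,4}
  [7] u=6 | in {0,1,2,3} | out {0,1,2,3} | prev {1,3} | push {2}
  [8] u=7 | in {0,1,2,3} | out {0,2,3} | ==
  [9] u=0 | in {1,2,3} | out {0,1,2,3} | prev {0,1} | push {}
  [10] u=1 | in {0,1,3} | out {0,1,2,3} | ==
  [11] u=4 | in {0,1,2,3} | out {0,1,2,3} | ==
  [12] u=2 | in {0,1,2,3} | out {1,2,3} | ==

Converged values:
  [0] {0,1,2,3}
  [1] {0,1,2,3}
  [2] {1,2,3}
  [3] {0,3}
  [4] {0,1,2,3}
  [5] {0,1,3}
  [6] {0,1,2,3}
  [7] {0,2,3}

{0,1,3}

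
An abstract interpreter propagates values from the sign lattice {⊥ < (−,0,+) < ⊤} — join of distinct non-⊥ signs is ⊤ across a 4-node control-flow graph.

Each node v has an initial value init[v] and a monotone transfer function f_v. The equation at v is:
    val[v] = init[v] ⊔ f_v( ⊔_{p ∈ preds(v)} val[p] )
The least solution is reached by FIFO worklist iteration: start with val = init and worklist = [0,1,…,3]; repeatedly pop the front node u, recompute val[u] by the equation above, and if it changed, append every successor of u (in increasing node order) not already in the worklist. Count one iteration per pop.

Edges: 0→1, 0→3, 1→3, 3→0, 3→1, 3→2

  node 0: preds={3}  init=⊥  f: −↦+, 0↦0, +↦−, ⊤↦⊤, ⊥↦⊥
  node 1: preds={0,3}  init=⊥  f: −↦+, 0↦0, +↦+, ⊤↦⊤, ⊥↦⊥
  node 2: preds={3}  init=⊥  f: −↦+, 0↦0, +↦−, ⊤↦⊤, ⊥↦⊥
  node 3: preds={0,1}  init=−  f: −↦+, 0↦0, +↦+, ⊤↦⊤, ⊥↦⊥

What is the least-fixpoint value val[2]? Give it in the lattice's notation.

Worklist (8 pops):
  #1 pop 0: in=− → + (was ⊥); enqueue []
  #2 pop 1: in=⊤ → ⊤ (was ⊥); enqueue []
  #3 pop 2: in=− → + (was ⊥); enqueue []
  #4 pop 3: in=⊤ → ⊤ (was −); enqueue [0,1,2]
  #5 pop 0: in=⊤ → ⊤ (was +); enqueue [3]
  #6 pop 1: in=⊤ → ⊤ (no change)
  #7 pop 2: in=⊤ → ⊤ (was +); enqueue []
  #8 pop 3: in=⊤ → ⊤ (no change)

Fixpoint:
  val[0] = ⊤
  val[1] = ⊤
  val[2] = ⊤
  val[3] = ⊤

⊤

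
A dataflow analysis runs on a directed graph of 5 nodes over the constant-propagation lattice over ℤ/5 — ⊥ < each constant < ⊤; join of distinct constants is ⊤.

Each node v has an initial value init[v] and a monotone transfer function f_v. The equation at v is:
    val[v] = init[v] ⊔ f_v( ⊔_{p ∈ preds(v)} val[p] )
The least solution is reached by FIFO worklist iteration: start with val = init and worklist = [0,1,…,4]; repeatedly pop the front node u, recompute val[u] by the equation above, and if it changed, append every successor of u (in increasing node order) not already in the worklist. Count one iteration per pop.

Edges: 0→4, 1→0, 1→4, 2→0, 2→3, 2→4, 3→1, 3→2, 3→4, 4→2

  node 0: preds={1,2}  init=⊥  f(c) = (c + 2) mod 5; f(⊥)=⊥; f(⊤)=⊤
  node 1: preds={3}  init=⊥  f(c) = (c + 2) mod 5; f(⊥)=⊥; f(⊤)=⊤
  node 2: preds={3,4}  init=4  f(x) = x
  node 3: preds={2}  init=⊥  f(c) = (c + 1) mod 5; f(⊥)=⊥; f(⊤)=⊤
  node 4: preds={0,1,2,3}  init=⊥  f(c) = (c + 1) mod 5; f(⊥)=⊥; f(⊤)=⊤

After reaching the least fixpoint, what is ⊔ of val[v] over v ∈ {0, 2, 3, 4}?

Iteration log — 14 steps:
  step 1. node 0  ⊔preds=4  new=1  old=⊥  +wl: 
  step 2. node 1  ⊔preds=⊥  new=⊥  stable
  step 3. node 2  ⊔preds=⊥  new=4  stable
  step 4. node 3  ⊔preds=4  new=0  old=⊥  +wl: 1,2
  step 5. node 4  ⊔preds=⊤  new=⊤  old=⊥  +wl: 
  step 6. node 1  ⊔preds=0  new=2  old=⊥  +wl: 0,4
  step 7. node 2  ⊔preds=⊤  new=⊤  old=4  +wl: 3
  step 8. node 0  ⊔preds=⊤  new=⊤  old=1  +wl: 
  step 9. node 4  ⊔preds=⊤  new=⊤  stable
  step 10. node 3  ⊔preds=⊤  new=⊤  old=0  +wl: 1,2,4
  step 11. node 1  ⊔preds=⊤  new=⊤  old=2  +wl: 0
  step 12. node 2  ⊔preds=⊤  new=⊤  stable
  step 13. node 4  ⊔preds=⊤  new=⊤  stable
  step 14. node 0  ⊔preds=⊤  new=⊤  stable

Least fixpoint reached:
  node 0: ⊤
  node 1: ⊤
  node 2: ⊤
  node 3: ⊤
  node 4: ⊤

⊤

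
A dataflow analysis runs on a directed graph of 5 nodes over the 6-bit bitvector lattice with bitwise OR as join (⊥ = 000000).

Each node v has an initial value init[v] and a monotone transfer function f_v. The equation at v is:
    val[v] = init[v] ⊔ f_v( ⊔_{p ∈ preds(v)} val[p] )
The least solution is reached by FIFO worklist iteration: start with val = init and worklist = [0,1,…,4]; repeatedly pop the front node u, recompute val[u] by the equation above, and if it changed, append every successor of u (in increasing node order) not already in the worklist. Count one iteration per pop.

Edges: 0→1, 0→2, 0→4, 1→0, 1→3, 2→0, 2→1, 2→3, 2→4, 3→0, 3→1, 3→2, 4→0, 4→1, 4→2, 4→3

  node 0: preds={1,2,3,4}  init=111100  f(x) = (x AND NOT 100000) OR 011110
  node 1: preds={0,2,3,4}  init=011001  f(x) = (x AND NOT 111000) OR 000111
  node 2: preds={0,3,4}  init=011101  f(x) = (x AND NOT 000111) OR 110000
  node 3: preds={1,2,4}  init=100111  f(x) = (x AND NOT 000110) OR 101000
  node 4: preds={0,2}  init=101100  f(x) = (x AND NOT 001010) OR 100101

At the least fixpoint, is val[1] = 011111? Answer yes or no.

yes

Worklist (9 pops):
  #1 pop 0: in=111111 → 111111 (was 111100); enqueue []
  #2 pop 1: in=111111 → 011111 (was 011001); enqueue [0]
  #3 pop 2: in=111111 → 111101 (was 011101); enqueue [1]
  #4 pop 3: in=111111 → 111111 (was 100111); enqueue [2]
  #5 pop 4: in=111111 → 111101 (was 101100); enqueue [3]
  #6 pop 0: in=111111 → 111111 (no change)
  #7 pop 1: in=111111 → 011111 (no change)
  #8 pop 2: in=111111 → 111101 (no change)
  #9 pop 3: in=111111 → 111111 (no change)

Fixpoint:
  val[0] = 111111
  val[1] = 011111
  val[2] = 111101
  val[3] = 111111
  val[4] = 111101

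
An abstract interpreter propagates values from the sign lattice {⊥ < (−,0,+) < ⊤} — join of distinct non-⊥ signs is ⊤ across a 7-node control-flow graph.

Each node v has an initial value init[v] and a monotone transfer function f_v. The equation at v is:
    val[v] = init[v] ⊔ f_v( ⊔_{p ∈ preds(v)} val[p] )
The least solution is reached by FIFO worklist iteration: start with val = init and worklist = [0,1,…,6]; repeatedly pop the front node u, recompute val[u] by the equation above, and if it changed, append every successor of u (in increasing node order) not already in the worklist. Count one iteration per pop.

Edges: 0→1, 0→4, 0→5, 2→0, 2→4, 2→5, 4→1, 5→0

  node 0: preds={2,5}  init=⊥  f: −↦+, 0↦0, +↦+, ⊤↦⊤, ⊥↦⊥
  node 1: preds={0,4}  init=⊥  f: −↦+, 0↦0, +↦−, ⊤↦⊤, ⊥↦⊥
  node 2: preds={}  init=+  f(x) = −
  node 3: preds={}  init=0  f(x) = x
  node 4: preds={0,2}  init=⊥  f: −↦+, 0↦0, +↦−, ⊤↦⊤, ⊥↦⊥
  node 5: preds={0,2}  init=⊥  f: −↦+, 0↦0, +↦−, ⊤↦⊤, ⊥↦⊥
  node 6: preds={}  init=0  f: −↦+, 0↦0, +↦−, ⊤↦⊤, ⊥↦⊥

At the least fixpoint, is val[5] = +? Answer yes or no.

Worklist (11 pops):
  #1 pop 0: in=+ → + (was ⊥); enqueue []
  #2 pop 1: in=+ → − (was ⊥); enqueue []
  #3 pop 2: in=⊥ → ⊤ (was +); enqueue [0]
  #4 pop 3: in=⊥ → 0 (no change)
  #5 pop 4: in=⊤ → ⊤ (was ⊥); enqueue [1]
  #6 pop 5: in=⊤ → ⊤ (was ⊥); enqueue []
  #7 pop 6: in=⊥ → 0 (no change)
  #8 pop 0: in=⊤ → ⊤ (was +); enqueue [4,5]
  #9 pop 1: in=⊤ → ⊤ (was −); enqueue []
  #10 pop 4: in=⊤ → ⊤ (no change)
  #11 pop 5: in=⊤ → ⊤ (no change)

Fixpoint:
  val[0] = ⊤
  val[1] = ⊤
  val[2] = ⊤
  val[3] = 0
  val[4] = ⊤
  val[5] = ⊤
  val[6] = 0

no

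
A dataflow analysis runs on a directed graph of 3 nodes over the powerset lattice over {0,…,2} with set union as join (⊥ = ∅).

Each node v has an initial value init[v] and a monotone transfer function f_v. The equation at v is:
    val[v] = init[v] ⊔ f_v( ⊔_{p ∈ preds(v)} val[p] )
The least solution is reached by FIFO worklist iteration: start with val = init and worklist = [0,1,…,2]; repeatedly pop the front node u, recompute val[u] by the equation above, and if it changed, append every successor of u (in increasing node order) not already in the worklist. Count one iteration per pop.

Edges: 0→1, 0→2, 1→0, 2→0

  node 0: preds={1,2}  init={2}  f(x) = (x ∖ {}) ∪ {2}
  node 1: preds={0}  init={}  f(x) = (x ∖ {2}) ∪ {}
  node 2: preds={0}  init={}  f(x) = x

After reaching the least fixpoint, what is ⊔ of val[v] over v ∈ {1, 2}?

Trace (4 dequeues):
  [1] u=0 | in {} | out {2} | ==
  [2] u=1 | in {2} | out {} | ==
  [3] u=2 | in {2} | out {2} | prev {} | push {0}
  [4] u=0 | in {2} | out {2} | ==

Converged values:
  [0] {2}
  [1] {}
  [2] {2}

{2}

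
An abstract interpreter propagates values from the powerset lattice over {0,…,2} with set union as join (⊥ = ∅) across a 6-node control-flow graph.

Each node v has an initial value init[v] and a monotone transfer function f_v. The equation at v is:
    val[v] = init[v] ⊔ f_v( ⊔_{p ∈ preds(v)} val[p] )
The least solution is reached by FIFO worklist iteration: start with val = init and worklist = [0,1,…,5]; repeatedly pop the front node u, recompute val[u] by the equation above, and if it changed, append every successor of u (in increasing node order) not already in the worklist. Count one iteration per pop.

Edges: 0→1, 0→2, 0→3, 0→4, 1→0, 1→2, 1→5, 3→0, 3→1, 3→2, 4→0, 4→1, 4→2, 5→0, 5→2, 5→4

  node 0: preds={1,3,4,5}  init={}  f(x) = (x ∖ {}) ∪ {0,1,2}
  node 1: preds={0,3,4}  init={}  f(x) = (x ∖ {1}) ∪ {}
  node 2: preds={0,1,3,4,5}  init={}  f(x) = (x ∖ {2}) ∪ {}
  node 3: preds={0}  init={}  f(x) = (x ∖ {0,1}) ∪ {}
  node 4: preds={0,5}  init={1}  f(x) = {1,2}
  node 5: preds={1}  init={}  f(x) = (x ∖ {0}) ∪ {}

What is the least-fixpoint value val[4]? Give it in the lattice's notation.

{1,2}

Iteration log — 10 steps:
  step 1. node 0  ⊔preds={1}  new={0,1,2}  old={}  +wl: 
  step 2. node 1  ⊔preds={0,1,2}  new={0,2}  old={}  +wl: 0
  step 3. node 2  ⊔preds={0,1,2}  new={0,1}  old={}  +wl: 
  step 4. node 3  ⊔preds={0,1,2}  new={2}  old={}  +wl: 1,2
  step 5. node 4  ⊔preds={0,1,2}  new={1,2}  old={1}  +wl: 
  step 6. node 5  ⊔preds={0,2}  new={2}  old={}  +wl: 4
  step 7. node 0  ⊔preds={0,1,2}  new={0,1,2}  stable
  step 8. node 1  ⊔preds={0,1,2}  new={0,2}  stable
  step 9. node 2  ⊔preds={0,1,2}  new={0,1}  stable
  step 10. node 4  ⊔preds={0,1,2}  new={1,2}  stable

Least fixpoint reached:
  node 0: {0,1,2}
  node 1: {0,2}
  node 2: {0,1}
  node 3: {2}
  node 4: {1,2}
  node 5: {2}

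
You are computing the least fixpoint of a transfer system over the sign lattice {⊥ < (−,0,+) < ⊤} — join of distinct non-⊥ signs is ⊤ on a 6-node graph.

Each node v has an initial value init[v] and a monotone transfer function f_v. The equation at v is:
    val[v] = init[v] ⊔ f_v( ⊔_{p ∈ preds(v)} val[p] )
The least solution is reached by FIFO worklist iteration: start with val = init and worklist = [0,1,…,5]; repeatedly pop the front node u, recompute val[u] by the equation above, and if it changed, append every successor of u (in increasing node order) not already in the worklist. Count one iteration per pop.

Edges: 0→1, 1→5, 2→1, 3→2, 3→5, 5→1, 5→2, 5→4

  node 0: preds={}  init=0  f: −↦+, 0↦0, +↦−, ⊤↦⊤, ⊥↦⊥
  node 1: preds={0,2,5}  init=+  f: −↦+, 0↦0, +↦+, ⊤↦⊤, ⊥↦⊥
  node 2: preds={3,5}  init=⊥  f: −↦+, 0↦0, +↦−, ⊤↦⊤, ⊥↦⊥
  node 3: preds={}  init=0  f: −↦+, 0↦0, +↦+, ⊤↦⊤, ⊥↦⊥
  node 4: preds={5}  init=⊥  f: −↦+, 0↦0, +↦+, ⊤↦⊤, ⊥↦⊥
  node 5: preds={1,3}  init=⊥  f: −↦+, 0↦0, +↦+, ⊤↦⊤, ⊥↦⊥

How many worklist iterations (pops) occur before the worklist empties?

Iteration log — 10 steps:
  step 1. node 0  ⊔preds=⊥  new=0  stable
  step 2. node 1  ⊔preds=0  new=⊤  old=+  +wl: 
  step 3. node 2  ⊔preds=0  new=0  old=⊥  +wl: 1
  step 4. node 3  ⊔preds=⊥  new=0  stable
  step 5. node 4  ⊔preds=⊥  new=⊥  stable
  step 6. node 5  ⊔preds=⊤  new=⊤  old=⊥  +wl: 2,4
  step 7. node 1  ⊔preds=⊤  new=⊤  stable
  step 8. node 2  ⊔preds=⊤  new=⊤  old=0  +wl: 1
  step 9. node 4  ⊔preds=⊤  new=⊤  old=⊥  +wl: 
  step 10. node 1  ⊔preds=⊤  new=⊤  stable

Least fixpoint reached:
  node 0: 0
  node 1: ⊤
  node 2: ⊤
  node 3: 0
  node 4: ⊤
  node 5: ⊤

10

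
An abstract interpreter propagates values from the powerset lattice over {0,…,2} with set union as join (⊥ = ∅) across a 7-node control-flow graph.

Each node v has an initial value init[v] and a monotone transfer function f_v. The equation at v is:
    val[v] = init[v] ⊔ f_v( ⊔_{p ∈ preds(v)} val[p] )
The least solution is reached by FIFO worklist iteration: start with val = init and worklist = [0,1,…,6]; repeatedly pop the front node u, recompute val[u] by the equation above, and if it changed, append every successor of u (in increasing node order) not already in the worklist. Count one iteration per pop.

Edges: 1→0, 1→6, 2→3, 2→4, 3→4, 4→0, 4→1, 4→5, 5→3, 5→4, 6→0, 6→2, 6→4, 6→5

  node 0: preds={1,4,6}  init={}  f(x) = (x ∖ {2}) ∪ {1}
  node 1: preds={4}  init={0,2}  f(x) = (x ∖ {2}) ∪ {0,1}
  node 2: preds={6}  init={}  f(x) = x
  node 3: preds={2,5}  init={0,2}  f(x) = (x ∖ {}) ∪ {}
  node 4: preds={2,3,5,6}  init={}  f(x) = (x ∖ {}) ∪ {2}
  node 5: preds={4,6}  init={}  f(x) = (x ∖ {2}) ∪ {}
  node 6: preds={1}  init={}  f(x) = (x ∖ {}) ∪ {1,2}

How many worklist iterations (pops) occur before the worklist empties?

Trace (17 dequeues):
  [1] u=0 | in {0,2} | out {0,1} | prev {} | push {}
  [2] u=1 | in {} | out {0,1,2} | prev {0,2} | push {0}
  [3] u=2 | in {} | out {} | ==
  [4] u=3 | in {} | out {0,2} | ==
  [5] u=4 | in {0,2} | out {0,2} | prev {} | push {1}
  [6] u=5 | in {0,2} | out {0} | prev {} | push {3,4}
  [7] u=6 | in {0,1,2} | out {0,1,2} | prev {} | push {2,5}
  [8] u=0 | in {0,1,2} | out {0,1} | ==
  [9] u=1 | in {0,2} | out {0,1,2} | ==
  [10] u=3 | in {0} | out {0,2} | ==
  [11] u=4 | in {0,1,2} | out {0,1,2} | prev {0,2} | push {0,1}
  [12] u=2 | in {0,1,2} | out {0,1,2} | prev {} | push {3,4}
  [13] u=5 | in {0,1,2} | out {0,1} | prev {0} | push {}
  [14] u=0 | in {0,1,2} | out {0,1} | ==
  [15] u=1 | in {0,1,2} | out {0,1,2} | ==
  [16] u=3 | in {0,1,2} | out {0,1,2} | prev {0,2} | push {}
  [17] u=4 | in {0,1,2} | out {0,1,2} | ==

Converged values:
  [0] {0,1}
  [1] {0,1,2}
  [2] {0,1,2}
  [3] {0,1,2}
  [4] {0,1,2}
  [5] {0,1}
  [6] {0,1,2}

17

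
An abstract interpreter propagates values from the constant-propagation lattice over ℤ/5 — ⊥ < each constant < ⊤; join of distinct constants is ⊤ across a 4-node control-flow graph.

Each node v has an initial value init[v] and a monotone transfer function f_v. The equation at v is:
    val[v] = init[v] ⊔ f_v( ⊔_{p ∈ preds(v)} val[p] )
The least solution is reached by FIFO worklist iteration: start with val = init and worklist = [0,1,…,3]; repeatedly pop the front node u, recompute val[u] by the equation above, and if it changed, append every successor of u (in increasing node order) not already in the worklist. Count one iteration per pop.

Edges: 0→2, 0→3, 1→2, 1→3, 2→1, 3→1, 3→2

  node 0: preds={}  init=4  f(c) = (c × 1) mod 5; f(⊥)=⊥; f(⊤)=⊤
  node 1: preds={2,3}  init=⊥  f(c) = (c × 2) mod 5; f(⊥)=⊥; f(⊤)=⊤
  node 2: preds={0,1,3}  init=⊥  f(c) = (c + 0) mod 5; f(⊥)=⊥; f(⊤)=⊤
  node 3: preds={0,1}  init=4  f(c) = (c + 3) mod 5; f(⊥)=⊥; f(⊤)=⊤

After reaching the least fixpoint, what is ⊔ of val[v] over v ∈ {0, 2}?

Trace (7 dequeues):
  [1] u=0 | in ⊥ | out 4 | ==
  [2] u=1 | in 4 | out 3 | prev ⊥ | push {}
  [3] u=2 | in ⊤ | out ⊤ | prev ⊥ | push {1}
  [4] u=3 | in ⊤ | out ⊤ | prev 4 | push {2}
  [5] u=1 | in ⊤ | out ⊤ | prev 3 | push {3}
  [6] u=2 | in ⊤ | out ⊤ | ==
  [7] u=3 | in ⊤ | out ⊤ | ==

Converged values:
  [0] 4
  [1] ⊤
  [2] ⊤
  [3] ⊤

⊤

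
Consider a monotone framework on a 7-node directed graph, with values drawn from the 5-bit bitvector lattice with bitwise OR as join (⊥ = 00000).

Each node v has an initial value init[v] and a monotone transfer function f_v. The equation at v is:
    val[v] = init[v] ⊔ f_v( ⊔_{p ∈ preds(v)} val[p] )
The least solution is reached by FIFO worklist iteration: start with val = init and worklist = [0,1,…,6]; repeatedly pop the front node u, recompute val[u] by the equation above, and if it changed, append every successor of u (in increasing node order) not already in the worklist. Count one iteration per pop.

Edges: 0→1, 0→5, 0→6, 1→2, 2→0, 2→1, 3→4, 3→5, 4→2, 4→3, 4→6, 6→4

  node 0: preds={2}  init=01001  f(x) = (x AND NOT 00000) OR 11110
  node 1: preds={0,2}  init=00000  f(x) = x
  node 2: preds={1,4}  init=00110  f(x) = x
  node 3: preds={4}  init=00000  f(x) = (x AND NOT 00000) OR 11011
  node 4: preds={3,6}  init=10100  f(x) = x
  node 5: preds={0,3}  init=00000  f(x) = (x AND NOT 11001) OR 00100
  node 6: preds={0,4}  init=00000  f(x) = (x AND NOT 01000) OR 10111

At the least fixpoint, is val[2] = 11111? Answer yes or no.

Iteration log — 12 steps:
  step 1. node 0  ⊔preds=00110  new=11111  old=01001  +wl: 
  step 2. node 1  ⊔preds=11111  new=11111  old=00000  +wl: 
  step 3. node 2  ⊔preds=11111  new=11111  old=00110  +wl: 0,1
  step 4. node 3  ⊔preds=10100  new=11111  old=00000  +wl: 
  step 5. node 4  ⊔preds=11111  new=11111  old=10100  +wl: 2,3
  step 6. node 5  ⊔preds=11111  new=00110  old=00000  +wl: 
  step 7. node 6  ⊔preds=11111  new=10111  old=00000  +wl: 4
  step 8. node 0  ⊔preds=11111  new=11111  stable
  step 9. node 1  ⊔preds=11111  new=11111  stable
  step 10. node 2  ⊔preds=11111  new=11111  stable
  step 11. node 3  ⊔preds=11111  new=11111  stable
  step 12. node 4  ⊔preds=11111  new=11111  stable

Least fixpoint reached:
  node 0: 11111
  node 1: 11111
  node 2: 11111
  node 3: 11111
  node 4: 11111
  node 5: 00110
  node 6: 10111

yes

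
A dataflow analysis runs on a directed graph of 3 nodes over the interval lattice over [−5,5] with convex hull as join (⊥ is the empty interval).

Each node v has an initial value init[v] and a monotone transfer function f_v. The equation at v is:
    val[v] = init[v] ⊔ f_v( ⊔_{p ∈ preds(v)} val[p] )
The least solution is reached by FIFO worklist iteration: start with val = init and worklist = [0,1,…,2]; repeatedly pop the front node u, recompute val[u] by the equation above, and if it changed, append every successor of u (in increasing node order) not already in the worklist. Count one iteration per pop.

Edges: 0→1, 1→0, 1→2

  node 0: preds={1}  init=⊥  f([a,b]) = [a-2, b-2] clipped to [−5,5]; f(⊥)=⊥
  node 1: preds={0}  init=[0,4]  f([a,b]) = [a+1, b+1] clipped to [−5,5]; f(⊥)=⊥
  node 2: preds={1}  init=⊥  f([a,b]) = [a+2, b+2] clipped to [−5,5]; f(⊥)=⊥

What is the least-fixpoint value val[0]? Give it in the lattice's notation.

[-5,2]

Iteration log — 13 steps:
  step 1. node 0  ⊔preds=[0,4]  new=[-2,2]  old=⊥  +wl: 
  step 2. node 1  ⊔preds=[-2,2]  new=[-1,4]  old=[0,4]  +wl: 0
  step 3. node 2  ⊔preds=[-1,4]  new=[1,5]  old=⊥  +wl: 
  step 4. node 0  ⊔preds=[-1,4]  new=[-3,2]  old=[-2,2]  +wl: 1
  step 5. node 1  ⊔preds=[-3,2]  new=[-2,4]  old=[-1,4]  +wl: 0,2
  step 6. node 0  ⊔preds=[-2,4]  new=[-4,2]  old=[-3,2]  +wl: 1
  step 7. node 2  ⊔preds=[-2,4]  new=[0,5]  old=[1,5]  +wl: 
  step 8. node 1  ⊔preds=[-4,2]  new=[-3,4]  old=[-2,4]  +wl: 0,2
  step 9. node 0  ⊔preds=[-3,4]  new=[-5,2]  old=[-4,2]  +wl: 1
  step 10. node 2  ⊔preds=[-3,4]  new=[-1,5]  old=[0,5]  +wl: 
  step 11. node 1  ⊔preds=[-5,2]  new=[-4,4]  old=[-3,4]  +wl: 0,2
  step 12. node 0  ⊔preds=[-4,4]  new=[-5,2]  stable
  step 13. node 2  ⊔preds=[-4,4]  new=[-2,5]  old=[-1,5]  +wl: 

Least fixpoint reached:
  node 0: [-5,2]
  node 1: [-4,4]
  node 2: [-2,5]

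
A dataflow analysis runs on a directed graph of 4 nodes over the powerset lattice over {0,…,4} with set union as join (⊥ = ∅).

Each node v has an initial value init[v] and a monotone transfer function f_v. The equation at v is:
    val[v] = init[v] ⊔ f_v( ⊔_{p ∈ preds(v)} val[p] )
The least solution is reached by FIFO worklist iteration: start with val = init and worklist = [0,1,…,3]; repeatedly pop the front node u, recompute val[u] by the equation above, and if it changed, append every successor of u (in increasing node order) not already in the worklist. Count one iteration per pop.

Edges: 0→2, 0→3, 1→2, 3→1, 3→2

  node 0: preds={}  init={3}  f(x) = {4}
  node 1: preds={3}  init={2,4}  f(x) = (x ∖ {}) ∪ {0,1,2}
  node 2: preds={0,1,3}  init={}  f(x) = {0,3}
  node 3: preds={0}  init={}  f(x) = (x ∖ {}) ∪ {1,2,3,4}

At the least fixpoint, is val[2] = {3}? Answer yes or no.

no

Trace (6 dequeues):
  [1] u=0 | in {} | out {3,4} | prev {3} | push {}
  [2] u=1 | in {} | out {0,1,2,4} | prev {2,4} | push {}
  [3] u=2 | in {0,1,2,3,4} | out {0,3} | prev {} | push {}
  [4] u=3 | in {3,4} | out {1,2,3,4} | prev {} | push {1,2}
  [5] u=1 | in {1,2,3,4} | out {0,1,2,3,4} | prev {0,1,2,4} | push {}
  [6] u=2 | in {0,1,2,3,4} | out {0,3} | ==

Converged values:
  [0] {3,4}
  [1] {0,1,2,3,4}
  [2] {0,3}
  [3] {1,2,3,4}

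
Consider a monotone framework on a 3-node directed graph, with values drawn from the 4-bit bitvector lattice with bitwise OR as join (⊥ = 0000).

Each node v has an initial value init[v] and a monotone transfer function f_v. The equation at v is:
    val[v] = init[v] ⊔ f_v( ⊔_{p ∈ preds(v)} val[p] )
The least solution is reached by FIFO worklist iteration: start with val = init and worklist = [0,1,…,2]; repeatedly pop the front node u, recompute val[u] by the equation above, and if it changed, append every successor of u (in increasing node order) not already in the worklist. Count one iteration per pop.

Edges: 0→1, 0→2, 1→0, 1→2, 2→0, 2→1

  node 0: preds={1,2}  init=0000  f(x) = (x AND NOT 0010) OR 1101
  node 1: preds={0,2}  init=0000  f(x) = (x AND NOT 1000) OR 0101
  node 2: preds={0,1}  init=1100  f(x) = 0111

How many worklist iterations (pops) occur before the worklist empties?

7

Iteration log — 7 steps:
  step 1. node 0  ⊔preds=1100  new=1101  old=0000  +wl: 
  step 2. node 1  ⊔preds=1101  new=0101  old=0000  +wl: 0
  step 3. node 2  ⊔preds=1101  new=1111  old=1100  +wl: 1
  step 4. node 0  ⊔preds=1111  new=1101  stable
  step 5. node 1  ⊔preds=1111  new=0111  old=0101  +wl: 0,2
  step 6. node 0  ⊔preds=1111  new=1101  stable
  step 7. node 2  ⊔preds=1111  new=1111  stable

Least fixpoint reached:
  node 0: 1101
  node 1: 0111
  node 2: 1111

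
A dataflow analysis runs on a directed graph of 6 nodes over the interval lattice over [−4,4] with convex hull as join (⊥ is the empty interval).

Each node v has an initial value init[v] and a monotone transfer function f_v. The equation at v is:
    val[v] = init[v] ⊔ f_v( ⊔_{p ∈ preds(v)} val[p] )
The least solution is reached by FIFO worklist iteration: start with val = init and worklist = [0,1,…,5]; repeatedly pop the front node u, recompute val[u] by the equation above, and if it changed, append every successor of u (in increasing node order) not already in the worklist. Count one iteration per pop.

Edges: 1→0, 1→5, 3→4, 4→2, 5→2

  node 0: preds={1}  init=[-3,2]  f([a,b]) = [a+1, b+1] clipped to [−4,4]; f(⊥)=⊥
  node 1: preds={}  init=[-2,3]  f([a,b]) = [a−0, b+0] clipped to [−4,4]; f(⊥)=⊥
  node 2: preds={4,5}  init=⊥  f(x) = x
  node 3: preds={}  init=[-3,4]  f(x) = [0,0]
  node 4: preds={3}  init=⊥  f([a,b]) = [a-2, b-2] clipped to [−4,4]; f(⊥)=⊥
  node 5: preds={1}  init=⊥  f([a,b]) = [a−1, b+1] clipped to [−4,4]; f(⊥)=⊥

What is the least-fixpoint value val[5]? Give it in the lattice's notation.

[-3,4]

Worklist (7 pops):
  #1 pop 0: in=[-2,3] → [-3,4] (was [-3,2]); enqueue []
  #2 pop 1: in=⊥ → [-2,3] (no change)
  #3 pop 2: in=⊥ → ⊥ (no change)
  #4 pop 3: in=⊥ → [-3,4] (no change)
  #5 pop 4: in=[-3,4] → [-4,2] (was ⊥); enqueue [2]
  #6 pop 5: in=[-2,3] → [-3,4] (was ⊥); enqueue []
  #7 pop 2: in=[-4,4] → [-4,4] (was ⊥); enqueue []

Fixpoint:
  val[0] = [-3,4]
  val[1] = [-2,3]
  val[2] = [-4,4]
  val[3] = [-3,4]
  val[4] = [-4,2]
  val[5] = [-3,4]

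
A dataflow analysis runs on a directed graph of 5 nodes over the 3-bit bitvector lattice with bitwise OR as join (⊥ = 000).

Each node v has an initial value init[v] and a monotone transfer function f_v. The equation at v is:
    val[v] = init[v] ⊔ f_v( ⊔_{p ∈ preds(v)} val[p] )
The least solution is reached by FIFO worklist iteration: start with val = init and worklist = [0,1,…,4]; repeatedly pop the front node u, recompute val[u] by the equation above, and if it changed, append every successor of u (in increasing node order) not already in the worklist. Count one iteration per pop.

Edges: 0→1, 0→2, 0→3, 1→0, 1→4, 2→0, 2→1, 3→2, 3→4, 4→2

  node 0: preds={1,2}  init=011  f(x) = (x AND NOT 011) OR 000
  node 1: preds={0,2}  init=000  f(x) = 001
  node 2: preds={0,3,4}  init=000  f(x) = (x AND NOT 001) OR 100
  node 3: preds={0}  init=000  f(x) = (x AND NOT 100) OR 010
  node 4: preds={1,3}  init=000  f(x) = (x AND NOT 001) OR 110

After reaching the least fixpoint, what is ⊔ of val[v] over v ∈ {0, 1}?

111

Worklist (9 pops):
  #1 pop 0: in=000 → 011 (no change)
  #2 pop 1: in=011 → 001 (was 000); enqueue [0]
  #3 pop 2: in=011 → 110 (was 000); enqueue [1]
  #4 pop 3: in=011 → 011 (was 000); enqueue [2]
  #5 pop 4: in=011 → 110 (was 000); enqueue []
  #6 pop 0: in=111 → 111 (was 011); enqueue [3]
  #7 pop 1: in=111 → 001 (no change)
  #8 pop 2: in=111 → 110 (no change)
  #9 pop 3: in=111 → 011 (no change)

Fixpoint:
  val[0] = 111
  val[1] = 001
  val[2] = 110
  val[3] = 011
  val[4] = 110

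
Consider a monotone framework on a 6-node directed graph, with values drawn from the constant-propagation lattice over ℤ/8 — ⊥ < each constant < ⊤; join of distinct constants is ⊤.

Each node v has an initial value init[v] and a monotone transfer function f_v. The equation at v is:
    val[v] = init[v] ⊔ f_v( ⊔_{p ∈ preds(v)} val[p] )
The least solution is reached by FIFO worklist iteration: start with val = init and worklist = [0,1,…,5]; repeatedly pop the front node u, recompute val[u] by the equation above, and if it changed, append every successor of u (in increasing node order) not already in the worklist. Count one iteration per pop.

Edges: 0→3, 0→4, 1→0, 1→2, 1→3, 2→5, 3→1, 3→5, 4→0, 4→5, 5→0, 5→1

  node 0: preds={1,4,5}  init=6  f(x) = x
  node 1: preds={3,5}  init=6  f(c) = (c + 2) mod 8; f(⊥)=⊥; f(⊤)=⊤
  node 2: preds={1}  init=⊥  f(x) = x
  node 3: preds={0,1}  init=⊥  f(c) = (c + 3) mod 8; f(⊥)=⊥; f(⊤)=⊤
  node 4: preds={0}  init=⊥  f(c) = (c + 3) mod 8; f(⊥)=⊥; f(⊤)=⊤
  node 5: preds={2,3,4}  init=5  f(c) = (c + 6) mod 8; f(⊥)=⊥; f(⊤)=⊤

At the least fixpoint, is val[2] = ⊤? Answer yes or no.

yes

Trace (8 dequeues):
  [1] u=0 | in ⊤ | out ⊤ | prev 6 | push {}
  [2] u=1 | in 5 | out ⊤ | prev 6 | push {0}
  [3] u=2 | in ⊤ | out ⊤ | prev ⊥ | push {}
  [4] u=3 | in ⊤ | out ⊤ | prev ⊥ | push {1}
  [5] u=4 | in ⊤ | out ⊤ | prev ⊥ | push {}
  [6] u=5 | in ⊤ | out ⊤ | prev 5 | push {}
  [7] u=0 | in ⊤ | out ⊤ | ==
  [8] u=1 | in ⊤ | out ⊤ | ==

Converged values:
  [0] ⊤
  [1] ⊤
  [2] ⊤
  [3] ⊤
  [4] ⊤
  [5] ⊤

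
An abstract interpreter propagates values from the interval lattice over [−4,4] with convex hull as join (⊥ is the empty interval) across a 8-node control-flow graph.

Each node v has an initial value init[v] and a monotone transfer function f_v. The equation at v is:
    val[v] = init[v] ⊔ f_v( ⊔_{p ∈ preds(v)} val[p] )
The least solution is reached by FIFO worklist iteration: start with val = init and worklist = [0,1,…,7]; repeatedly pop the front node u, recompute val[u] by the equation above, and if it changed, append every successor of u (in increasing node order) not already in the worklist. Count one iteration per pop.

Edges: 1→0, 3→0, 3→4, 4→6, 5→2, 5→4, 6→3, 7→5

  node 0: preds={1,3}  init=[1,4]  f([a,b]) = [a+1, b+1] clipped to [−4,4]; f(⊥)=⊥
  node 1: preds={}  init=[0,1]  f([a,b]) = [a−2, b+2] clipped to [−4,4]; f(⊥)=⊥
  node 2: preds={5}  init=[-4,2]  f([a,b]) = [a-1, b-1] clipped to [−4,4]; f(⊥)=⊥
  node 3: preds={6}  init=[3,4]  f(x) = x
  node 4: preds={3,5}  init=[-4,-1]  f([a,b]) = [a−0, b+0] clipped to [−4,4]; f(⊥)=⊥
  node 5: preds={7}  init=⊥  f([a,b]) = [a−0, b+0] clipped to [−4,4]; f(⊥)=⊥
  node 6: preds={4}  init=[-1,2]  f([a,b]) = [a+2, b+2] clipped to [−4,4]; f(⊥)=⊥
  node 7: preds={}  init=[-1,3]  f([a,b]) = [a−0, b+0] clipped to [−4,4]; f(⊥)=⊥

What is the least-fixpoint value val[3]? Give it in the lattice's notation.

Worklist (14 pops):
  #1 pop 0: in=[0,4] → [1,4] (no change)
  #2 pop 1: in=⊥ → [0,1] (no change)
  #3 pop 2: in=⊥ → [-4,2] (no change)
  #4 pop 3: in=[-1,2] → [-1,4] (was [3,4]); enqueue [0]
  #5 pop 4: in=[-1,4] → [-4,4] (was [-4,-1]); enqueue []
  #6 pop 5: in=[-1,3] → [-1,3] (was ⊥); enqueue [2,4]
  #7 pop 6: in=[-4,4] → [-2,4] (was [-1,2]); enqueue [3]
  #8 pop 7: in=⊥ → [-1,3] (no change)
  #9 pop 0: in=[-1,4] → [0,4] (was [1,4]); enqueue []
  #10 pop 2: in=[-1,3] → [-4,2] (no change)
  #11 pop 4: in=[-1,4] → [-4,4] (no change)
  #12 pop 3: in=[-2,4] → [-2,4] (was [-1,4]); enqueue [0,4]
  #13 pop 0: in=[-2,4] → [-1,4] (was [0,4]); enqueue []
  #14 pop 4: in=[-2,4] → [-4,4] (no change)

Fixpoint:
  val[0] = [-1,4]
  val[1] = [0,1]
  val[2] = [-4,2]
  val[3] = [-2,4]
  val[4] = [-4,4]
  val[5] = [-1,3]
  val[6] = [-2,4]
  val[7] = [-1,3]

[-2,4]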